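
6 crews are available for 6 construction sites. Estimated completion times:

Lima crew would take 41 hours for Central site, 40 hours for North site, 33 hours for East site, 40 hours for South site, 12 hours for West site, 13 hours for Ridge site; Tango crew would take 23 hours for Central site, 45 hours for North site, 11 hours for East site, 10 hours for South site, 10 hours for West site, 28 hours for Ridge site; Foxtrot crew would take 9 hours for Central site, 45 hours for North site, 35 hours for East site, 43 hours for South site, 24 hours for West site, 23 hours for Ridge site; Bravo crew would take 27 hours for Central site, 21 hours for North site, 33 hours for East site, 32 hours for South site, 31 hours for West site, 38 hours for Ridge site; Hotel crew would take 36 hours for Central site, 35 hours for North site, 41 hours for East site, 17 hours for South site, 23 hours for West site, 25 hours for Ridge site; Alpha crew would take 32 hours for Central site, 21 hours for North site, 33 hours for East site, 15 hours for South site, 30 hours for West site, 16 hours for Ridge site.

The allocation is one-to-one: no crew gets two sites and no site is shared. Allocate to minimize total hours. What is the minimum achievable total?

This is a one-to-one assignment (minimum-cost bipartite matching).
Optimal: Lima crew→West site (12 hours), Tango crew→East site (11 hours), Foxtrot crew→Central site (9 hours), Bravo crew→North site (21 hours), Hotel crew→South site (17 hours), Alpha crew→Ridge site (16 hours) — total 12+11+9+21+17+16 = 86 hours.
Min-entry greedy (repeatedly take the single cheapest remaining cell) gives 109 hours, worse by 23.
Checked against all permutations: 86 hours is optimal.

Minimum total: 86 hours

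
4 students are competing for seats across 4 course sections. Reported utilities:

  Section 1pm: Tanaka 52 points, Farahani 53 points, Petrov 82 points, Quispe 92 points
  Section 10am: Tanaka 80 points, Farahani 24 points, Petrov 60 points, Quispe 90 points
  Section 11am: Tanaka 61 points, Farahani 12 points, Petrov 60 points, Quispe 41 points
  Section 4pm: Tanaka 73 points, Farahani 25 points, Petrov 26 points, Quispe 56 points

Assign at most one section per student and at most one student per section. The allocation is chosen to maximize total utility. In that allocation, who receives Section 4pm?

Tanaka receives Section 4pm.

Optimal: Tanaka→Section 4pm (73 points), Farahani→Section 1pm (53 points), Petrov→Section 11am (60 points), Quispe→Section 10am (90 points) — total 73+53+60+90 = 276 points.
Column-greedy (each section in turn goes to its best remaining student) gives 257 points, worse by 19.
Next-best assignment: Tanaka→Section 11am, Farahani→Section 4pm, Petrov→Section 1pm, Quispe→Section 10am = 258 points.
Swapping Quispe↔Tanaka (Quispe→Section 4pm 56 points, Tanaka→Section 10am 80 points) loses 27.
Tanaka's own top section is Section 10am (80 points), but forcing Tanaka→Section 10am and reassigning the rest optimally gives only 257 points — worse by 19.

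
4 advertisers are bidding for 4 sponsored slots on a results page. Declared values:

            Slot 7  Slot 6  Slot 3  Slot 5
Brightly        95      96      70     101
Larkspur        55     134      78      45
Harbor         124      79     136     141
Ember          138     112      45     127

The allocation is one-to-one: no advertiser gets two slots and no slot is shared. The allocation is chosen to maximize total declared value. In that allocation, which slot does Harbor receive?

Treat this as an assignment problem: match each advertiser to one slot.
Optimal: Brightly→Slot 5 ($101), Larkspur→Slot 6 ($134), Harbor→Slot 3 ($136), Ember→Slot 7 ($138) — total 101+134+136+138 = $509.
Harbor's own top slot is Slot 5 ($141), but forcing Harbor→Slot 5 and reassigning the rest optimally gives only $483 — worse by 26.

Harbor receives Slot 3.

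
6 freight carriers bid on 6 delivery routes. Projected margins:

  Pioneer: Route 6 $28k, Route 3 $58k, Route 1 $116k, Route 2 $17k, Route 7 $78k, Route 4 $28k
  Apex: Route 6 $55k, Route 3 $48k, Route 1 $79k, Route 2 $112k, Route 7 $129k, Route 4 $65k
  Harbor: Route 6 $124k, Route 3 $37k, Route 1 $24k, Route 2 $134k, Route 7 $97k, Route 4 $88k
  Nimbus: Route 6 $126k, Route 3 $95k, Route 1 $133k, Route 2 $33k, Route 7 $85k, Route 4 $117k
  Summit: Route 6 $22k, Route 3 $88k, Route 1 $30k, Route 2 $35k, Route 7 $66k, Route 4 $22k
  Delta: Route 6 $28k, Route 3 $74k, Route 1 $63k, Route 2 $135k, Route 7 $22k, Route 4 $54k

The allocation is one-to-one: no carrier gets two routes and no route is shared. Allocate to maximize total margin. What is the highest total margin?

Maximum total: $709k

Treat this as an assignment problem: match each carrier to one route.
Optimal: Pioneer→Route 1 ($116k), Apex→Route 7 ($129k), Harbor→Route 6 ($124k), Nimbus→Route 4 ($117k), Summit→Route 3 ($88k), Delta→Route 2 ($135k) — total 116+129+124+117+88+135 = $709k.
Row-greedy (each carrier in turn takes its best remaining route) gives $647k, worse by 62.
No other one-to-one assignment exceeds $709k.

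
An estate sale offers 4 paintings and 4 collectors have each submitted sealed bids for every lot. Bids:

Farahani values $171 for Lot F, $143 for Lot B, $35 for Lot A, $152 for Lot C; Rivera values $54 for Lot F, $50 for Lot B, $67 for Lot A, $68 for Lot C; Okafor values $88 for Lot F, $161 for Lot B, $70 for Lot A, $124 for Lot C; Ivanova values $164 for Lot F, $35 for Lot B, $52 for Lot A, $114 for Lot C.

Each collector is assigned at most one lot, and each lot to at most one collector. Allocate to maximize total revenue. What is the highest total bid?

This is a one-to-one assignment (maximum-weight bipartite matching).
Optimal: Farahani→Lot C ($152), Rivera→Lot A ($67), Okafor→Lot B ($161), Ivanova→Lot F ($164) — total 152+67+161+164 = $544.
Row-greedy (each collector in turn takes its best remaining lot) gives $452, worse by 92.
Next-best assignment: Farahani→Lot F, Rivera→Lot A, Okafor→Lot B, Ivanova→Lot C = $513.

Maximum total: $544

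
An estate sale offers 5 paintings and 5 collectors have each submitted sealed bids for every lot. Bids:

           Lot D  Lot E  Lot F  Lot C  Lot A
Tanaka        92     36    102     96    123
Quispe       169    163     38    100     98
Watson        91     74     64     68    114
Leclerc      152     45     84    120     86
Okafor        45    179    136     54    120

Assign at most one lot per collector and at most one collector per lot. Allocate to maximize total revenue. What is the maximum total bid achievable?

Maximum total: $684

This is the linear assignment problem.
Optimal: Tanaka→Lot F ($102), Quispe→Lot D ($169), Watson→Lot A ($114), Leclerc→Lot C ($120), Okafor→Lot E ($179) — total 102+169+114+120+179 = $684.
Max-entry greedy (repeatedly take the single best remaining cell) gives $655, worse by 29.
Checked against all permutations: $684 is optimal.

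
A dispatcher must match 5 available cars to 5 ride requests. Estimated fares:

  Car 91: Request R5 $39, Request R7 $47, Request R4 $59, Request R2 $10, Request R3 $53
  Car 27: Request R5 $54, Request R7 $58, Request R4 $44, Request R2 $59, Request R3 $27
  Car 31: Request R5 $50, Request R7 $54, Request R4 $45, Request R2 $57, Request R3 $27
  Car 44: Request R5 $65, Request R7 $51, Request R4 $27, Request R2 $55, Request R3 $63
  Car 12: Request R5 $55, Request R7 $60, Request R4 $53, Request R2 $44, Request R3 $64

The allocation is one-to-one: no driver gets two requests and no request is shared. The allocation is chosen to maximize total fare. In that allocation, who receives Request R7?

Car 27 receives Request R7.

Optimal: Car 91→Request R4 ($59), Car 27→Request R7 ($58), Car 31→Request R2 ($57), Car 44→Request R5 ($65), Car 12→Request R3 ($64) — total 59+58+57+65+64 = $303.
Next-best assignment: Car 91→Request R4, Car 27→Request R2, Car 31→Request R7, Car 44→Request R5, Car 12→Request R3 = $301.
Every other assignment is strictly worse.
Car 27's own top request is Request R2 ($59), but forcing Car 27→Request R2 and reassigning the rest optimally gives only $301 — worse by 2.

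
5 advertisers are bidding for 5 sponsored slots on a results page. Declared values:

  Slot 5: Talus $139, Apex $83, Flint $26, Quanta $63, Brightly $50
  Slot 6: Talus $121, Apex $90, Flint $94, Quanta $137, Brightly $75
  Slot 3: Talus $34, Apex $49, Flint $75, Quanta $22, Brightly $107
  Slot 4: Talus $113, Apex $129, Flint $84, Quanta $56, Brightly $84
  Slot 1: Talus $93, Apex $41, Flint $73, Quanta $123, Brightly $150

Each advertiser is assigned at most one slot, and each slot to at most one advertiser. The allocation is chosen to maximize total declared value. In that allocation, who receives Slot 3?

Optimal: Talus→Slot 5 ($139), Apex→Slot 4 ($129), Flint→Slot 3 ($75), Quanta→Slot 6 ($137), Brightly→Slot 1 ($150) — total 139+129+75+137+150 = $630.
Row-greedy (each advertiser in turn takes its best remaining slot) gives $592, worse by 38.
Flint's own top slot is Slot 6 ($94), but forcing Flint→Slot 6 and reassigning the rest optimally gives only $592 — worse by 38.

Flint receives Slot 3.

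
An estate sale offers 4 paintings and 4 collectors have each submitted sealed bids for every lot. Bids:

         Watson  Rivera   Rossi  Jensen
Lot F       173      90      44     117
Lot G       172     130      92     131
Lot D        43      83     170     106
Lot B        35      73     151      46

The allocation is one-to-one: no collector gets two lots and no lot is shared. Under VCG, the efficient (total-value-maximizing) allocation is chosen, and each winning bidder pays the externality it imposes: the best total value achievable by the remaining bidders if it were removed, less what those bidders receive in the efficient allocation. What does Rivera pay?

Efficient allocation: Watson→Lot F ($173), Rivera→Lot G ($130), Rossi→Lot B ($151), Jensen→Lot D ($106); total welfare W = $560.
Rivera receives Lot G at value $130, so the others get W − 130 = $430.
Without Rivera: best allocation of the remaining 3 bidders over all 4 lots is Watson→Lot F ($173), Rossi→Lot D ($170), Jensen→Lot G ($131), total $474.
VCG payment = (others' best without Rivera) − (others' welfare with Rivera) = 474 − 430 = $44.

Rivera pays $44.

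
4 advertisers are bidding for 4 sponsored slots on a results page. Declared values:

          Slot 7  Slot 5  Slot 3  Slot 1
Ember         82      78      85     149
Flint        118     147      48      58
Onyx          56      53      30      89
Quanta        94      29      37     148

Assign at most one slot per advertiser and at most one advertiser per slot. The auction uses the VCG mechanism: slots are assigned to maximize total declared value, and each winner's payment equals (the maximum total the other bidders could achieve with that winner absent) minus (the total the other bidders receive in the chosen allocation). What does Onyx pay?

Efficient allocation: Ember→Slot 3 ($85), Flint→Slot 5 ($147), Onyx→Slot 7 ($56), Quanta→Slot 1 ($148); total welfare W = $436.
Onyx receives Slot 7 at value $56, so the others get W − 56 = $380.
Without Onyx: best allocation of the remaining 3 bidders over all 4 slots is Ember→Slot 1 ($149), Flint→Slot 5 ($147), Quanta→Slot 7 ($94), total $390.
VCG payment = (others' best without Onyx) − (others' welfare with Onyx) = 390 − 380 = $10.

Onyx pays $10.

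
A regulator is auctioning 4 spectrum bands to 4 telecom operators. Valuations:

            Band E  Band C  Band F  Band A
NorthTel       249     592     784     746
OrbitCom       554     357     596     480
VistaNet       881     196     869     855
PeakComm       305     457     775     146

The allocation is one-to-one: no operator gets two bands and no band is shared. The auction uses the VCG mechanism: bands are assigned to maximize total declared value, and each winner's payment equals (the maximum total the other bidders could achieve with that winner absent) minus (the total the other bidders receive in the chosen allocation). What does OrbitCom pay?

OrbitCom pays $180M.

Efficient allocation: NorthTel→Band C ($592M), OrbitCom→Band E ($554M), VistaNet→Band A ($855M), PeakComm→Band F ($775M); total welfare W = $2776M.
OrbitCom receives Band E at value $554M, so the others get W − 554 = $2222M.
Without OrbitCom: best allocation of the remaining 3 bidders over all 4 bands is NorthTel→Band A ($746M), VistaNet→Band E ($881M), PeakComm→Band F ($775M), total $2402M.
VCG payment = (others' best without OrbitCom) − (others' welfare with OrbitCom) = 2402 − 2222 = $180M.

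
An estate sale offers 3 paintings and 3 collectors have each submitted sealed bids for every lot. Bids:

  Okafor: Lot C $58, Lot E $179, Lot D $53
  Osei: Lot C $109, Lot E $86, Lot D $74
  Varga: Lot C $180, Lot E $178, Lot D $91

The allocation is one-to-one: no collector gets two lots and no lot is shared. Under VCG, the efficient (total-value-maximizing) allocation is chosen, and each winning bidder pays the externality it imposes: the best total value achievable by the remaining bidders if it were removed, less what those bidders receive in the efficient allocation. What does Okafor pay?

Efficient allocation: Okafor→Lot E ($179), Osei→Lot D ($74), Varga→Lot C ($180); total welfare W = $433.
Okafor receives Lot E at value $179, so the others get W − 179 = $254.
Without Okafor: best allocation of the remaining 2 bidders over all 3 lots is Osei→Lot C ($109), Varga→Lot E ($178), total $287.
VCG payment = (others' best without Okafor) − (others' welfare with Okafor) = 287 − 254 = $33.

Okafor pays $33.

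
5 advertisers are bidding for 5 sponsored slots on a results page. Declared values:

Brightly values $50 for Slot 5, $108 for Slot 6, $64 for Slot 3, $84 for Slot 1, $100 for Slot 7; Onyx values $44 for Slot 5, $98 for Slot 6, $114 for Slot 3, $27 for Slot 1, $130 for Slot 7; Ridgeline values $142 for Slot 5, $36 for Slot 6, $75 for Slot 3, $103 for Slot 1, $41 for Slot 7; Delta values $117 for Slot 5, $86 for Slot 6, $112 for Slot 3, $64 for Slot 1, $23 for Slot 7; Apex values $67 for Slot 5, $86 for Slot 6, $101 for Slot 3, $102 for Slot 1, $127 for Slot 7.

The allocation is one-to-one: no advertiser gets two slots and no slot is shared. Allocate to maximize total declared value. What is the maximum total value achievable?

Max total: $594

Optimal: Brightly→Slot 6 ($108), Onyx→Slot 7 ($130), Ridgeline→Slot 5 ($142), Delta→Slot 3 ($112), Apex→Slot 1 ($102) — total 108+130+142+112+102 = $594.
Column-greedy (each slot in turn goes to its best remaining advertiser) gives $489, worse by 105.
Checked against all permutations: $594 is optimal.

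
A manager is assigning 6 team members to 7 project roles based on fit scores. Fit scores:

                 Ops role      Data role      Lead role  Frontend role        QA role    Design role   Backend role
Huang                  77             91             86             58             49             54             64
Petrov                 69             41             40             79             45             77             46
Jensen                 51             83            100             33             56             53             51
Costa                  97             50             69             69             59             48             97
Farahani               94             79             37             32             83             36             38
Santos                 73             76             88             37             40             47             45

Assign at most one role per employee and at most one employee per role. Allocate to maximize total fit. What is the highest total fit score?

Optimal: Huang→Data role (91 pts), Petrov→Frontend role (79 pts), Jensen→Lead role (100 pts), Costa→Backend role (97 pts), Farahani→QA role (83 pts), Santos→Ops role (73 pts) — total 91+79+100+97+83+73 = 523 pts.
Checked against all permutations: 523 pts is optimal.

Maximum total: 523 pts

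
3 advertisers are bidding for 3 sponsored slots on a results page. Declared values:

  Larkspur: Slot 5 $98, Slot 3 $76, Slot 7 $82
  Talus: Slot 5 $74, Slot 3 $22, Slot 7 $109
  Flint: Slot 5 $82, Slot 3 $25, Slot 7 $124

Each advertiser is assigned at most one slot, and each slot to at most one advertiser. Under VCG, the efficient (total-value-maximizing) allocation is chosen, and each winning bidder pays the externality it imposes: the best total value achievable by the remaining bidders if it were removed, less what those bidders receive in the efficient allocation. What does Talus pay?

Efficient allocation: Larkspur→Slot 3 ($76), Talus→Slot 5 ($74), Flint→Slot 7 ($124); total welfare W = $274.
Talus receives Slot 5 at value $74, so the others get W − 74 = $200.
Without Talus: best allocation of the remaining 2 bidders over all 3 slots is Larkspur→Slot 5 ($98), Flint→Slot 7 ($124), total $222.
VCG payment = (others' best without Talus) − (others' welfare with Talus) = 222 − 200 = $22.

Talus pays $22.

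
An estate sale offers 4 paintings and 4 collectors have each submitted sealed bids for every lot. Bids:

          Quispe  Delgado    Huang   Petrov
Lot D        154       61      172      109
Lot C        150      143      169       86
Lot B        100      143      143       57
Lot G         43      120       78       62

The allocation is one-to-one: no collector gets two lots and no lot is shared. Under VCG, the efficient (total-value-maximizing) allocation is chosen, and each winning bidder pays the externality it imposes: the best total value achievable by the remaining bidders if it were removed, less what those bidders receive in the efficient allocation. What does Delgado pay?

Efficient allocation: Quispe→Lot D ($154), Delgado→Lot B ($143), Huang→Lot C ($169), Petrov→Lot G ($62); total welfare W = $528.
Delgado receives Lot B at value $143, so the others get W − 143 = $385.
Without Delgado: best allocation of the remaining 3 bidders over all 4 lots is Quispe→Lot C ($150), Huang→Lot B ($143), Petrov→Lot D ($109), total $402.
VCG payment = (others' best without Delgado) − (others' welfare with Delgado) = 402 − 385 = $17.

Delgado pays $17.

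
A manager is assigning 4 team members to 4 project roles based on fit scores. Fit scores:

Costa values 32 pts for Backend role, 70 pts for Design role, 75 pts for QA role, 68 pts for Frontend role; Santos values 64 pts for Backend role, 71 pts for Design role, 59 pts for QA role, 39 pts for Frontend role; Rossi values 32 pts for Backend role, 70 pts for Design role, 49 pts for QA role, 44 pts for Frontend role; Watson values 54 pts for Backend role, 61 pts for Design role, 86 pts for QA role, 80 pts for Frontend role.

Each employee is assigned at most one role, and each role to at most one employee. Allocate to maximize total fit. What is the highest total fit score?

Optimal: Costa→QA role (75 pts), Santos→Backend role (64 pts), Rossi→Design role (70 pts), Watson→Frontend role (80 pts) — total 75+64+70+80 = 289 pts.
Max-entry greedy (repeatedly take the single best remaining cell) gives 257 pts, worse by 32.
Swapping Santos↔Costa (Santos→QA role 59 pts, Costa→Backend role 32 pts) loses 48.
No other one-to-one assignment exceeds 289 pts.

Maximum total: 289 pts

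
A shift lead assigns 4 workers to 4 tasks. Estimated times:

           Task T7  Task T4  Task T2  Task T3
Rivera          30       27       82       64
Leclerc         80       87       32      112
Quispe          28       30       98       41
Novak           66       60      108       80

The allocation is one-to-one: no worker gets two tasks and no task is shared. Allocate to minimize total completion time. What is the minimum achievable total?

This is a one-to-one assignment (minimum-cost bipartite matching).
Optimal: Rivera→Task T7 (30 min), Leclerc→Task T2 (32 min), Quispe→Task T3 (41 min), Novak→Task T4 (60 min) — total 30+32+41+60 = 163 min.
Min-entry greedy (repeatedly take the single cheapest remaining cell) gives 167 min, worse by 4.
Every other assignment is strictly worse.

Minimum total: 163 min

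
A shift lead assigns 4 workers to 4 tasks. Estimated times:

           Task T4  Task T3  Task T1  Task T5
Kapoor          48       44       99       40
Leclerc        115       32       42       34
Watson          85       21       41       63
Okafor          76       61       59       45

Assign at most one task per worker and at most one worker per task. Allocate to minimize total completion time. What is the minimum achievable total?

Min total: 156 min

Optimal: Kapoor→Task T4 (48 min), Leclerc→Task T1 (42 min), Watson→Task T3 (21 min), Okafor→Task T5 (45 min) — total 48+42+21+45 = 156 min.
Row-greedy (each worker in turn takes its cheapest remaining task) gives 189 min, worse by 33.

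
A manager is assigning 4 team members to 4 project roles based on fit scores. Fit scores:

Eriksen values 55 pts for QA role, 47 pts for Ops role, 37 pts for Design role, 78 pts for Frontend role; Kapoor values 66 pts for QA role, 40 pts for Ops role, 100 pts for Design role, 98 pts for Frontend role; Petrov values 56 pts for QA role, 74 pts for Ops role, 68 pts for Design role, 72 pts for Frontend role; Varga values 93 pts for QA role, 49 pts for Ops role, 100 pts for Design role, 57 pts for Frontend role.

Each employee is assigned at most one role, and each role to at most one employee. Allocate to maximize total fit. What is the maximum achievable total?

Maximum total: 345 pts

Optimal: Eriksen→Frontend role (78 pts), Kapoor→Design role (100 pts), Petrov→Ops role (74 pts), Varga→QA role (93 pts) — total 78+100+74+93 = 345 pts.
Next-best assignment: Eriksen→QA role, Kapoor→Frontend role, Petrov→Ops role, Varga→Design role = 327 pts.
Swapping Varga↔Petrov (Varga→Ops role 49 pts, Petrov→QA role 56 pts) loses 62.
Checked against all permutations: 345 pts is optimal.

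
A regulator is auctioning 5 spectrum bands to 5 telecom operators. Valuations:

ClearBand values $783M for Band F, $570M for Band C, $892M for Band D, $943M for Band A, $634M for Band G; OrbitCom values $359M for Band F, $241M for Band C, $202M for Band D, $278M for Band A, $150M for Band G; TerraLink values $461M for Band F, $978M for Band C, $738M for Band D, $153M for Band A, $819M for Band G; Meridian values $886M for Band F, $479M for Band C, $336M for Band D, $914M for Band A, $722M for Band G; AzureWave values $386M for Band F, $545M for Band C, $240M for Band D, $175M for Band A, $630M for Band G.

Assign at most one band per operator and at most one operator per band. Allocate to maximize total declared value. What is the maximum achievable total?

Treat this as an assignment problem: match each operator to one band.
Optimal: ClearBand→Band D ($892M), OrbitCom→Band F ($359M), TerraLink→Band C ($978M), Meridian→Band A ($914M), AzureWave→Band G ($630M) — total 892+359+978+914+630 = $3773M.
Row-greedy (each operator in turn takes its best remaining band) gives $3242M, worse by 531.
No other one-to-one assignment exceeds $3773M.

Max total: $3773M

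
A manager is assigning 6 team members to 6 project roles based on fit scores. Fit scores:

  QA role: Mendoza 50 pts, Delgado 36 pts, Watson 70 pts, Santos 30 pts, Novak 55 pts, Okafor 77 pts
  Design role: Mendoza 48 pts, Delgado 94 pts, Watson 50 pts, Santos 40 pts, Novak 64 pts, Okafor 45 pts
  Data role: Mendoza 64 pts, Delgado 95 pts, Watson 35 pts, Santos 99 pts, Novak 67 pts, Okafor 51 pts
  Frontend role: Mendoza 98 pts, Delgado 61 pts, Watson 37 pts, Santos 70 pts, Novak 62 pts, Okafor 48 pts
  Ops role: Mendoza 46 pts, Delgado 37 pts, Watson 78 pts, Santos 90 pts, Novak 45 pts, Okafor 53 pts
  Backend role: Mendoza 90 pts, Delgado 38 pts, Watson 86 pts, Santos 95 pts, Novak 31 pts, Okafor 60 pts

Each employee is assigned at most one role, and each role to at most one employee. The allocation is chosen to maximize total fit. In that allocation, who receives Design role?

Optimal: Mendoza→Frontend role (98 pts), Delgado→Design role (94 pts), Watson→Backend role (86 pts), Santos→Ops role (90 pts), Novak→Data role (67 pts), Okafor→QA role (77 pts) — total 98+94+86+90+67+77 = 512 pts.
Column-greedy (each role in turn goes to its best remaining employee) gives 477 pts, worse by 35.
Delgado's own top role is Data role (95 pts), but forcing Delgado→Data role and reassigning the rest optimally gives only 510 pts — worse by 2.

Delgado receives Design role.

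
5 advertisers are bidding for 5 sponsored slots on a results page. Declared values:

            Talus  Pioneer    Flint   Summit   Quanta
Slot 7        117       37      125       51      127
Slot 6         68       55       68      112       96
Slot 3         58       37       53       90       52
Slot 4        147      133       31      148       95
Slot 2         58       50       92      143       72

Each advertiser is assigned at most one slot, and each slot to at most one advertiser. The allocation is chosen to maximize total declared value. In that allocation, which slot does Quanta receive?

Quanta receives Slot 6.

Optimal: Talus→Slot 3 ($58), Pioneer→Slot 4 ($133), Flint→Slot 7 ($125), Summit→Slot 2 ($143), Quanta→Slot 6 ($96) — total 58+133+125+143+96 = $555.
Checked against all permutations: $555 is optimal.
Quanta's own top slot is Slot 7 ($127), but forcing Quanta→Slot 7 and reassigning the rest optimally gives only $529 — worse by 26.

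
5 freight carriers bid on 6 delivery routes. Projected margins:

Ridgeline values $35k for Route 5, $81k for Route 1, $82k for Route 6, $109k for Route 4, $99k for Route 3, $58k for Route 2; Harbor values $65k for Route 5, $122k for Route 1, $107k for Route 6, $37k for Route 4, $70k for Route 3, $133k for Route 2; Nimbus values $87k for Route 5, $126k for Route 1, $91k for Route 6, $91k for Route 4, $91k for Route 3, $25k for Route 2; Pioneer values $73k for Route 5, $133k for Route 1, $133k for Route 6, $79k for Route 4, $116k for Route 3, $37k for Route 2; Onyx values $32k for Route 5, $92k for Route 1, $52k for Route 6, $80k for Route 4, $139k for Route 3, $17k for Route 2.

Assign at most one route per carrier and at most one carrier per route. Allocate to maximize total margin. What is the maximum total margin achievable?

Maximum total: $640k

This is a one-to-one assignment (maximum-weight bipartite matching).
Optimal: Ridgeline→Route 4 ($109k), Harbor→Route 2 ($133k), Nimbus→Route 1 ($126k), Pioneer→Route 6 ($133k), Onyx→Route 3 ($139k) — total 109+133+126+133+139 = $640k.
Column-greedy (each route in turn goes to its best remaining carrier) gives $575k, worse by 65.
No other one-to-one assignment exceeds $640k.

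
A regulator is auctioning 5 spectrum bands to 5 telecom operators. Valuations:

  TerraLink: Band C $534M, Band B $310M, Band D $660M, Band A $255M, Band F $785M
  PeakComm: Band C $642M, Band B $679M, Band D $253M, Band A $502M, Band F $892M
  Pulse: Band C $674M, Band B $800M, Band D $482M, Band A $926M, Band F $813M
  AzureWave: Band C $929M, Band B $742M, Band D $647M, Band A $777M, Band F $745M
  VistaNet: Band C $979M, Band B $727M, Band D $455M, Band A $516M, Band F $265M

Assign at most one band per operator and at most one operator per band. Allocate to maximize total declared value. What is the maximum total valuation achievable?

Maximum total: $4199M

This is the linear assignment problem.
Optimal: TerraLink→Band D ($660M), PeakComm→Band F ($892M), Pulse→Band A ($926M), AzureWave→Band B ($742M), VistaNet→Band C ($979M) — total 660+892+926+742+979 = $4199M.
Row-greedy (each operator in turn takes its best remaining band) gives $3774M, worse by 425.
Next-best assignment: TerraLink→Band D, PeakComm→Band F, Pulse→Band A, AzureWave→Band C, VistaNet→Band B = $4134M.
Swapping Pulse↔AzureWave (Pulse→Band B $800M, AzureWave→Band A $777M) loses 91.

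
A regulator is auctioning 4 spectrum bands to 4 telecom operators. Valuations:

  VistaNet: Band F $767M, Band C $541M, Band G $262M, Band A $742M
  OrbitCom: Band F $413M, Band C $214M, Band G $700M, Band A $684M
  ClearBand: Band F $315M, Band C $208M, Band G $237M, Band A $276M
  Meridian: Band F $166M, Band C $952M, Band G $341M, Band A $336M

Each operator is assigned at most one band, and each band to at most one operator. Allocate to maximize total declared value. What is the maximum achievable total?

Maximum total: $2709M

Optimal: VistaNet→Band A ($742M), OrbitCom→Band G ($700M), ClearBand→Band F ($315M), Meridian→Band C ($952M) — total 742+700+315+952 = $2709M.
Max-entry greedy (repeatedly take the single best remaining cell) gives $2695M, worse by 14.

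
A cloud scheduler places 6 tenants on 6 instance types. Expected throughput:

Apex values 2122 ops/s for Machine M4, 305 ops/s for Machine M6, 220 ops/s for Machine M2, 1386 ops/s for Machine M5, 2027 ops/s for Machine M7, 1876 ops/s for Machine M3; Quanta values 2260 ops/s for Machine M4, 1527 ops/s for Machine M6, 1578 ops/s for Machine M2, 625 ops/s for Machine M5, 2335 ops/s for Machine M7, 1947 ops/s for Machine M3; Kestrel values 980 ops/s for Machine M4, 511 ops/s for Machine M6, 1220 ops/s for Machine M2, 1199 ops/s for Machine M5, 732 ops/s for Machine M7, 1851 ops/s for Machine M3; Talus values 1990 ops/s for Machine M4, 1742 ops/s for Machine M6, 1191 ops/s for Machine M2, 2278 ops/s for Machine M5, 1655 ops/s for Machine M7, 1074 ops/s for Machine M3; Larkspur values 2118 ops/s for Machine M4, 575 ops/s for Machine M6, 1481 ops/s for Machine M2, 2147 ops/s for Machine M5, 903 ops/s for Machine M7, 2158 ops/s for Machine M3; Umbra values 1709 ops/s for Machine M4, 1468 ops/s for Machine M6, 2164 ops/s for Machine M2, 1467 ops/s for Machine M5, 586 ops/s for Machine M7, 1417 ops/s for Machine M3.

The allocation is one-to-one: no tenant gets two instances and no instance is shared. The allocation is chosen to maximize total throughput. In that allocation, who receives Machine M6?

Talus receives Machine M6.

This is the linear assignment problem.
Optimal: Apex→Machine M4 (2122 ops/s), Quanta→Machine M7 (2335 ops/s), Kestrel→Machine M3 (1851 ops/s), Talus→Machine M6 (1742 ops/s), Larkspur→Machine M5 (2147 ops/s), Umbra→Machine M2 (2164 ops/s) — total 2122+2335+1851+1742+2147+2164 = 12361 ops/s.
Max-entry greedy (repeatedly take the single best remaining cell) gives 11568 ops/s, worse by 793.
Next-best assignment: Apex→Machine M7, Quanta→Machine M4, Kestrel→Machine M3, Talus→Machine M6, Larkspur→Machine M5, Umbra→Machine M2 = 12191 ops/s.
No other one-to-one assignment exceeds 12361 ops/s.
Talus's own top instance is Machine M5 (2278 ops/s), but forcing Talus→Machine M5 and reassigning the rest optimally gives only 11965 ops/s — worse by 396.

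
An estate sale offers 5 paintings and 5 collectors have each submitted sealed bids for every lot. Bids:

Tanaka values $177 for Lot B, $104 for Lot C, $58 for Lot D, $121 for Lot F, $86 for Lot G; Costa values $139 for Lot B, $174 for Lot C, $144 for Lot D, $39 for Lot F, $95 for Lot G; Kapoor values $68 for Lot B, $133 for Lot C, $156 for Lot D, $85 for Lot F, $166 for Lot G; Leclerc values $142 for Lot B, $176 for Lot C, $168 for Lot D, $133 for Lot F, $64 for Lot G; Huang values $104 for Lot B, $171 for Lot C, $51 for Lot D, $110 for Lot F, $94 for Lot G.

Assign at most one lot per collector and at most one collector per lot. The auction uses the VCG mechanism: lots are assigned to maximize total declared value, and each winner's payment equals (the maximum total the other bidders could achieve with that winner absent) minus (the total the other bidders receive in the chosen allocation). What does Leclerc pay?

Leclerc pays $31.

Efficient allocation: Tanaka→Lot B ($177), Costa→Lot C ($174), Kapoor→Lot G ($166), Leclerc→Lot D ($168), Huang→Lot F ($110); total welfare W = $795.
Leclerc receives Lot D at value $168, so the others get W − 168 = $627.
Without Leclerc: best allocation of the remaining 4 bidders over all 5 lots is Tanaka→Lot B ($177), Costa→Lot D ($144), Kapoor→Lot G ($166), Huang→Lot C ($171), total $658.
VCG payment = (others' best without Leclerc) − (others' welfare with Leclerc) = 658 − 627 = $31.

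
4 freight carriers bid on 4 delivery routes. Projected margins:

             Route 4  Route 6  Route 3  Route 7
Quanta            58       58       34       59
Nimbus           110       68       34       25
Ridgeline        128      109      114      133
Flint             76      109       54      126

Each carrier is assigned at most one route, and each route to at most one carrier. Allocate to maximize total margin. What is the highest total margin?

Optimal: Quanta→Route 6 ($58k), Nimbus→Route 4 ($110k), Ridgeline→Route 3 ($114k), Flint→Route 7 ($126k) — total 58+110+114+126 = $408k.
Max-entry greedy (repeatedly take the single best remaining cell) gives $386k, worse by 22.
Checked against all permutations: $408k is optimal.

Max total: $408k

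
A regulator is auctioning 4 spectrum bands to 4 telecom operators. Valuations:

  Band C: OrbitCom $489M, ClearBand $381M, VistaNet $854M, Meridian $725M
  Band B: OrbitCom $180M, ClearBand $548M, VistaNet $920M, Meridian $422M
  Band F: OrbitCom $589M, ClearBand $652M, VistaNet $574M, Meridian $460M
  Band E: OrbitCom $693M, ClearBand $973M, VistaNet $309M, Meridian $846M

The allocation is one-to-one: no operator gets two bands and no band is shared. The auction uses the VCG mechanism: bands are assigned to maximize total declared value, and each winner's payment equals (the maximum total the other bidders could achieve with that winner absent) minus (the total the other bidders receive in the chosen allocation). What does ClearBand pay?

Efficient allocation: OrbitCom→Band F ($589M), ClearBand→Band E ($973M), VistaNet→Band B ($920M), Meridian→Band C ($725M); total welfare W = $3207M.
ClearBand receives Band E at value $973M, so the others get W − 973 = $2234M.
Without ClearBand: best allocation of the remaining 3 bidders over all 4 bands is OrbitCom→Band F ($589M), VistaNet→Band B ($920M), Meridian→Band E ($846M), total $2355M.
VCG payment = (others' best without ClearBand) − (others' welfare with ClearBand) = 2355 − 2234 = $121M.

ClearBand pays $121M.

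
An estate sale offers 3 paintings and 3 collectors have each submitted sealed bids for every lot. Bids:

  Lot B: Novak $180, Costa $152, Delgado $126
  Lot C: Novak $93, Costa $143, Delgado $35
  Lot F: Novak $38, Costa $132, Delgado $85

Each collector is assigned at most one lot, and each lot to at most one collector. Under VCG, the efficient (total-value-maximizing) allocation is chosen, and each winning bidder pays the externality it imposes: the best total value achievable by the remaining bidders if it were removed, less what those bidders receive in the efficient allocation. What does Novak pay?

Efficient allocation: Novak→Lot B ($180), Costa→Lot C ($143), Delgado→Lot F ($85); total welfare W = $408.
Novak receives Lot B at value $180, so the others get W − 180 = $228.
Without Novak: best allocation of the remaining 2 bidders over all 3 lots is Costa→Lot C ($143), Delgado→Lot B ($126), total $269.
VCG payment = (others' best without Novak) − (others' welfare with Novak) = 269 − 228 = $41.

Novak pays $41.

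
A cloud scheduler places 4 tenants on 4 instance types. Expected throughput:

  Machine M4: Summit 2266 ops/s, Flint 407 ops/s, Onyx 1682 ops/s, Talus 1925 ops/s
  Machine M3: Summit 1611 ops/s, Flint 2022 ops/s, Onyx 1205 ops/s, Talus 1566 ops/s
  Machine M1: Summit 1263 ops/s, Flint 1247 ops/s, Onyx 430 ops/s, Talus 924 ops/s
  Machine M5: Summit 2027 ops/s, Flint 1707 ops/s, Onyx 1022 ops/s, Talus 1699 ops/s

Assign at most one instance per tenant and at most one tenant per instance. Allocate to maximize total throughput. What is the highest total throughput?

Max total: 6666 ops/s

Treat this as an assignment problem: match each tenant to one instance.
Optimal: Summit→Machine M1 (1263 ops/s), Flint→Machine M3 (2022 ops/s), Onyx→Machine M4 (1682 ops/s), Talus→Machine M5 (1699 ops/s) — total 1263+2022+1682+1699 = 6666 ops/s.
Max-entry greedy (repeatedly take the single best remaining cell) gives 6417 ops/s, worse by 249.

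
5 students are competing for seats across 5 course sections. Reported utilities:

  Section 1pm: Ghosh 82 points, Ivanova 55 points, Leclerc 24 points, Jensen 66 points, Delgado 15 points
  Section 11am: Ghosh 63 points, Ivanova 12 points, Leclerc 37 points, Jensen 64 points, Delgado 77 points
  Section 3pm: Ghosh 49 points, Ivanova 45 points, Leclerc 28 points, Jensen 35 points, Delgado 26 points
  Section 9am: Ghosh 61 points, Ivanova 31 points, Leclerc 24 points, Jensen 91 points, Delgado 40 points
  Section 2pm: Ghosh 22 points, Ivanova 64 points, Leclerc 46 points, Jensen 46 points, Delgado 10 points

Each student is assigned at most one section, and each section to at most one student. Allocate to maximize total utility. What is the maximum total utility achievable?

Treat this as an assignment problem: match each student to one section.
Optimal: Ghosh→Section 1pm (82 points), Ivanova→Section 2pm (64 points), Leclerc→Section 3pm (28 points), Jensen→Section 9am (91 points), Delgado→Section 11am (77 points) — total 82+64+28+91+77 = 342 points.
Row-greedy (each student in turn takes its best remaining section) gives 300 points, worse by 42.

Max total: 342 points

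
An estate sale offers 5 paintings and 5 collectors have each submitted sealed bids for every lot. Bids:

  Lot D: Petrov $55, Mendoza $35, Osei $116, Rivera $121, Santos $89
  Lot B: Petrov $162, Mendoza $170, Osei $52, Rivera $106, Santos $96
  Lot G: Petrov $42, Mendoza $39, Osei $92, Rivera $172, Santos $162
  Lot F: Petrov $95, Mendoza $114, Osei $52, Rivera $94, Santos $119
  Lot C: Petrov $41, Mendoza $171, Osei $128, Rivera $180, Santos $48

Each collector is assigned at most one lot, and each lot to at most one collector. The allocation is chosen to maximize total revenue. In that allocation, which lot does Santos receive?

Optimal: Petrov→Lot B ($162), Mendoza→Lot C ($171), Osei→Lot D ($116), Rivera→Lot G ($172), Santos→Lot F ($119) — total 162+171+116+172+119 = $740.
Column-greedy (each lot in turn goes to its best remaining collector) gives $676, worse by 64.
Next-best assignment: Petrov→Lot B, Mendoza→Lot F, Osei→Lot D, Rivera→Lot C, Santos→Lot G = $734.
No other one-to-one assignment exceeds $740.
Santos's own top lot is Lot G ($162), but forcing Santos→Lot G and reassigning the rest optimally gives only $734 — worse by 6.

Santos receives Lot F.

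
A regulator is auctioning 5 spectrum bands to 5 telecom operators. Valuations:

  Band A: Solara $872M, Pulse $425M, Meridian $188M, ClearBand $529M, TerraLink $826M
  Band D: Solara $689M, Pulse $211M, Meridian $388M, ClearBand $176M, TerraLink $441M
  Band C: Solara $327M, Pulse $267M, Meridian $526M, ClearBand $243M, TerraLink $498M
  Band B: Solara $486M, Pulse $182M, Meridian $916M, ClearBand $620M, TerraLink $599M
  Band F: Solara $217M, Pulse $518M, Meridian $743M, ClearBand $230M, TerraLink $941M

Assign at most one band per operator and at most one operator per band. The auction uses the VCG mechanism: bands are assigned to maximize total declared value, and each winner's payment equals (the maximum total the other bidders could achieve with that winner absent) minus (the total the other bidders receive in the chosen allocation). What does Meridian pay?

Meridian pays $274M.

Efficient allocation: Solara→Band D ($689M), Pulse→Band C ($267M), Meridian→Band B ($916M), ClearBand→Band A ($529M), TerraLink→Band F ($941M); total welfare W = $3342M.
Meridian receives Band B at value $916M, so the others get W − 916 = $2426M.
Without Meridian: best allocation of the remaining 4 bidders over all 5 bands is Solara→Band A ($872M), Pulse→Band C ($267M), ClearBand→Band B ($620M), TerraLink→Band F ($941M), total $2700M.
VCG payment = (others' best without Meridian) − (others' welfare with Meridian) = 2700 − 2426 = $274M.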